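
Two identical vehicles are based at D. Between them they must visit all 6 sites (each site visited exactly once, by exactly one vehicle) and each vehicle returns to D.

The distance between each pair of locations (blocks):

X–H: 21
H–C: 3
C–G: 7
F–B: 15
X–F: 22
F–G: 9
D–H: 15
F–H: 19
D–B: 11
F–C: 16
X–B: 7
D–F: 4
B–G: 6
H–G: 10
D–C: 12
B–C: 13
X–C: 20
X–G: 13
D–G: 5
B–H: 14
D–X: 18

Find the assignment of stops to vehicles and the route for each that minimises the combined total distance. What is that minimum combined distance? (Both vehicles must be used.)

Minimum combined distance: 62 blocks.

There are 2^5 − 1 = 31 ways to divide the 6 stops into two non-empty groups. For each, the best each vehicle can do is its own shortest tour through its group:
  {X} + {F, B, H, C, G}: 36 + 48 = 84
  {F} + {X, B, H, C, G}: 8 + 54 = 62
  {X, F} + {B, H, C, G}: 44 + 40 = 84
  {B} + {X, F, H, C, G}: 22 + 62 = 84
  {X, B} + {F, H, C, G}: 36 + 38 = 74
  {F, B} + {X, H, C, G}: 30 + 54 = 84
  … (31 splits in total)
Best: vehicle 1 D → F → D = 8; vehicle 2 D → X → B → H → C → G → D = 54; combined 62.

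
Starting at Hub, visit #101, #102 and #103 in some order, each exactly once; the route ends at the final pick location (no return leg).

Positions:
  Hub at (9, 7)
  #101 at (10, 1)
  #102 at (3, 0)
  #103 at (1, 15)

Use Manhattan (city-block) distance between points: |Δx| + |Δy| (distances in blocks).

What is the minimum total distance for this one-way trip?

There are 3! = 6 possible orderings.
Hub→#101→#102→#103: 7+8+17 = 32
Hub→#101→#103→#102: 7+23+17 = 47
Hub→#102→#101→#103: 13+8+23 = 44
Hub→#102→#103→#101: 13+17+23 = 53
Hub→#103→#101→#102: 16+23+8 = 47
Hub→#103→#102→#101: 16+17+8 = 41
The minimum is 32.
One shortest path: Hub → #101 → #102 → #103.

32 blocks — the minimum one-way total.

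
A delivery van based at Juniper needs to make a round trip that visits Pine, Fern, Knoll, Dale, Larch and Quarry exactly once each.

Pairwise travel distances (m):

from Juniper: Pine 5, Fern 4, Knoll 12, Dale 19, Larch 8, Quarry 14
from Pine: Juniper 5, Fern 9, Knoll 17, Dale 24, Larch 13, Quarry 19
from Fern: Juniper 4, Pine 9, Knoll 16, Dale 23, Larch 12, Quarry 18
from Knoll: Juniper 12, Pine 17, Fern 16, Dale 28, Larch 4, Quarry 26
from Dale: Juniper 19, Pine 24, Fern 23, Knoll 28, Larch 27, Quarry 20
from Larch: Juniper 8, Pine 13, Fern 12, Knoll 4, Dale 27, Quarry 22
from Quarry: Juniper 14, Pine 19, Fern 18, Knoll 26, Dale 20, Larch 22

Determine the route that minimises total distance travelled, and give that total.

Shortest round trip = 92 m.

There are 360 distinct closed tours to check (reversals are equivalent).
Juniper - Pine - Fern - Knoll - Dale - Larch - Quarry - Juniper: 5+9+16+28+27+22+14 = 121
Juniper - Pine - Fern - Knoll - Dale - Quarry - Larch - Juniper: 5+9+16+28+20+22+8 = 108
Juniper - Pine - Fern - Knoll - Larch - Dale - Quarry - Juniper: 5+9+16+4+27+20+14 = 95
Juniper - Pine - Fern - Knoll - Larch - Quarry - Dale - Juniper: 5+9+16+4+22+20+19 = 95
Juniper - Pine - Fern - Knoll - Quarry - Dale - Larch - Juniper: 5+9+16+26+20+27+8 = 111
Juniper - Pine - Fern - Knoll - Quarry - Larch - Dale - Juniper: 5+9+16+26+22+27+19 = 124
Juniper - Pine - Fern - Dale - Knoll - Larch - Quarry - Juniper: 5+9+23+28+4+22+14 = 105
Juniper - Pine - Fern - Dale - Knoll - Quarry - Larch - Juniper: 5+9+23+28+26+22+8 = 121
… (352 more)
Juniper - Pine - Fern - Larch - Knoll - Dale - Quarry - Juniper: 5+9+12+4+28+20+14 = 92  ← best
The minimum is 92.
One optimal route: Juniper → Pine → Fern → Larch → Knoll → Dale → Quarry → Juniper (or its reverse).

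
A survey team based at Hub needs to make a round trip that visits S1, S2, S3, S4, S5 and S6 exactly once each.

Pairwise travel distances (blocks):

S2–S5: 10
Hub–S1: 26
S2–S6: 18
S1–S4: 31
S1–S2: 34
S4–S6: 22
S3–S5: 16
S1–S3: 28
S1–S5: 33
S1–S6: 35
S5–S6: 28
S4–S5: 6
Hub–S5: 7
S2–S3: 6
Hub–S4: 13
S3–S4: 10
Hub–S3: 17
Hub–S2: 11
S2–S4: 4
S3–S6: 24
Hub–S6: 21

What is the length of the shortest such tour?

Minimum total distance: 107 blocks.

With 6 stops there are 6!/2 = 360 distinct round trips (a route and its reverse cost the same).
Hub - S1 - S2 - S3 - S4 - S5 - S6 - Hub: 26+34+6+10+6+28+21 = 131
Hub - S1 - S2 - S3 - S4 - S6 - S5 - Hub: 26+34+6+10+22+28+7 = 133
Hub - S1 - S2 - S3 - S5 - S4 - S6 - Hub: 26+34+6+16+6+22+21 = 131
Hub - S1 - S2 - S3 - S5 - S6 - S4 - Hub: 26+34+6+16+28+22+13 = 145
Hub - S1 - S2 - S3 - S6 - S4 - S5 - Hub: 26+34+6+24+22+6+7 = 125
Hub - S1 - S2 - S3 - S6 - S5 - S4 - Hub: 26+34+6+24+28+6+13 = 137
Hub - S1 - S2 - S4 - S3 - S5 - S6 - Hub: 26+34+4+10+16+28+21 = 139
Hub - S1 - S2 - S4 - S3 - S6 - S5 - Hub: 26+34+4+10+24+28+7 = 133
… (352 more)
Hub - S5 - S4 - S2 - S3 - S1 - S6 - Hub: 7+6+4+6+28+35+21 = 107  ← best
The minimum is 107.
One optimal route: Hub → S5 → S4 → S2 → S3 → S1 → S6 → Hub (or its reverse).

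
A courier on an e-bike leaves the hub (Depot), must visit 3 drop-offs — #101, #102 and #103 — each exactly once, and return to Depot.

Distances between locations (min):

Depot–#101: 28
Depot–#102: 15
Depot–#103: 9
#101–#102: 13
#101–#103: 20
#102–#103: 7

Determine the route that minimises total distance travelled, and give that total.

There are 3 distinct closed tours to check (reversals are equivalent).
Depot-#101-#102-#103-Depot: 28+13+7+9 = 57
Depot-#101-#103-#102-Depot: 28+20+7+15 = 70
Depot-#102-#101-#103-Depot: 15+13+20+9 = 57
The minimum is 57.
One optimal route: Depot → #101 → #102 → #103 → Depot (or its reverse).

Shortest round trip = 57 min.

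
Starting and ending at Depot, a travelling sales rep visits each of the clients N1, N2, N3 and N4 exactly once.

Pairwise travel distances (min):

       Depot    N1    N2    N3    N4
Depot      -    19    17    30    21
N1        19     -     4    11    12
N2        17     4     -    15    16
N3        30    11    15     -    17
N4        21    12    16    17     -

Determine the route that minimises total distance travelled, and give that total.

Minimum total distance: 70 min.

With 4 stops there are 4!/2 = 12 distinct round trips (a route and its reverse cost the same).
Depot → N1 → N2 → N3 → N4 → Depot: 19+4+15+17+21 = 76
Depot → N1 → N2 → N4 → N3 → Depot: 19+4+16+17+30 = 86
Depot → N1 → N3 → N2 → N4 → Depot: 19+11+15+16+21 = 82
Depot → N1 → N3 → N4 → N2 → Depot: 19+11+17+16+17 = 80
Depot → N1 → N4 → N2 → N3 → Depot: 19+12+16+15+30 = 92
Depot → N1 → N4 → N3 → N2 → Depot: 19+12+17+15+17 = 80
Depot → N2 → N1 → N3 → N4 → Depot: 17+4+11+17+21 = 70
Depot → N2 → N1 → N4 → N3 → Depot: 17+4+12+17+30 = 80
Depot → N2 → N3 → N1 → N4 → Depot: 17+15+11+12+21 = 76
Depot → N2 → N4 → N1 → N3 → Depot: 17+16+12+11+30 = 86
Depot → N3 → N1 → N2 → N4 → Depot: 30+11+4+16+21 = 82
Depot → N3 → N2 → N1 → N4 → Depot: 30+15+4+12+21 = 82
The minimum is 70.
One optimal route: Depot → N2 → N1 → N3 → N4 → Depot (or its reverse).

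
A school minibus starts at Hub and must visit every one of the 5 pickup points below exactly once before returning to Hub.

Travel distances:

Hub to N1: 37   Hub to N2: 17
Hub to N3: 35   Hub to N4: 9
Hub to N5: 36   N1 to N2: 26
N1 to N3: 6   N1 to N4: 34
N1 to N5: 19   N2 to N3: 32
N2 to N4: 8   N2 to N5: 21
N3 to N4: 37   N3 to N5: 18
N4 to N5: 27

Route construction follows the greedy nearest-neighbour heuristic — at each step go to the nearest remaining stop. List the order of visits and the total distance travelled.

Total distance 99 via the nearest-neighbour route Hub → N4 → N2 → N5 → N3 → N1 → Hub.

From Hub: distances to unvisited — N4=9, N2=17, N3=35, N5=36, N1=37. Nearest is N4 (9).
From N4: distances to unvisited — N2=8, N5=27, N1=34, N3=37. Nearest is N2 (8).
From N2: distances to unvisited — N5=21, N1=26, N3=32. Nearest is N5 (21).
From N5: distances to unvisited — N3=18, N1=19. Nearest is N3 (18).
From N3: distances to unvisited — N1=6. Nearest is N1 (6).
Return N1→Hub: 37.
Total = 9 + 8 + 21 + 18 + 6 + 37 = 99.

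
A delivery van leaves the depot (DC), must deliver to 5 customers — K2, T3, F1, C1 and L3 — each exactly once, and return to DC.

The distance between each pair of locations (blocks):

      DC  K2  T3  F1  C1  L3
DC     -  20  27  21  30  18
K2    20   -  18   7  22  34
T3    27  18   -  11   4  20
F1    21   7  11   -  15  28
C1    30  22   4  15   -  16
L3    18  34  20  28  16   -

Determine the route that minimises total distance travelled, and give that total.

DC - K2 - T3 - F1 - C1 - L3 - DC: 20+18+11+15+16+18 = 98
DC - K2 - T3 - F1 - L3 - C1 - DC: 20+18+11+28+16+30 = 123
DC - K2 - T3 - C1 - F1 - L3 - DC: 20+18+4+15+28+18 = 103
DC - K2 - T3 - C1 - L3 - F1 - DC: 20+18+4+16+28+21 = 107
DC - K2 - T3 - L3 - F1 - C1 - DC: 20+18+20+28+15+30 = 131
DC - K2 - T3 - L3 - C1 - F1 - DC: 20+18+20+16+15+21 = 110
DC - K2 - F1 - T3 - C1 - L3 - DC: 20+7+11+4+16+18 = 76
DC - K2 - F1 - T3 - L3 - C1 - DC: 20+7+11+20+16+30 = 104
DC - K2 - F1 - C1 - T3 - L3 - DC: 20+7+15+4+20+18 = 84
DC - K2 - F1 - C1 - L3 - T3 - DC: 20+7+15+16+20+27 = 105
DC - K2 - F1 - L3 - T3 - C1 - DC: 20+7+28+20+4+30 = 109
DC - K2 - F1 - L3 - C1 - T3 - DC: 20+7+28+16+4+27 = 102
DC - K2 - C1 - T3 - F1 - L3 - DC: 20+22+4+11+28+18 = 103
DC - K2 - C1 - T3 - L3 - F1 - DC: 20+22+4+20+28+21 = 115
… (46 more)
The minimum is 76.
One optimal route: DC → K2 → F1 → T3 → C1 → L3 → DC (or its reverse).

Minimum total distance: 76 blocks.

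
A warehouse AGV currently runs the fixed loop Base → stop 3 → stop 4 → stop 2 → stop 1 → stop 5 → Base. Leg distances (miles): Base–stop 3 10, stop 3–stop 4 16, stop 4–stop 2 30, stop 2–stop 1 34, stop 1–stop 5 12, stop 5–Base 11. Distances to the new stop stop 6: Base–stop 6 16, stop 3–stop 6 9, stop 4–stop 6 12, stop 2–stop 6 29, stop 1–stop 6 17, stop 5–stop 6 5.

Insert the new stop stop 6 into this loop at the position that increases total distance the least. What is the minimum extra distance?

Minimum extra distance: 5 miles, inserting stop 6 between stop 3 and stop 4.

Insertion cost between consecutive stops i–j is d(i,stop 6) + d(stop 6,j) − d(i,j):
  between Base and stop 3: 16 + 9 − 10 = 15
  between stop 3 and stop 4: 9 + 12 − 16 = 5
  between stop 4 and stop 2: 12 + 29 − 30 = 11
  between stop 2 and stop 1: 29 + 17 − 34 = 12
  between stop 1 and stop 5: 17 + 5 − 12 = 10
  between stop 5 and Base: 5 + 16 − 11 = 10
Cheapest insertion is between stop 3 and stop 4, adding 5.
New total = 113 + 5 = 118.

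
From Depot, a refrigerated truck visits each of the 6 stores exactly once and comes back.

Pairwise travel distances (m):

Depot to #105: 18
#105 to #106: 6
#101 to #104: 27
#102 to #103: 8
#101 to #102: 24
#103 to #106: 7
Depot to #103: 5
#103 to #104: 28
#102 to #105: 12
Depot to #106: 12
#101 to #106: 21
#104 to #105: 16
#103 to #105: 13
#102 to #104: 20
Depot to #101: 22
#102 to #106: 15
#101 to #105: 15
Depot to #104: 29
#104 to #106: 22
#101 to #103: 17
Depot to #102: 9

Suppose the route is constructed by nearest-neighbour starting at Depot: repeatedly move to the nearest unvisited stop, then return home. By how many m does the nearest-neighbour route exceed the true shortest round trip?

The nearest-neighbour route is 10 m longer than optimal.

From Depot: #103=5, #102=9, #106=12, #105=18, #101=22, #104=29 → choose #103 (5).
From #103: #106=7, #102=8, #105=13, #101=17, #104=28 → choose #106 (7).
From #106: #105=6, #102=15, #101=21, #104=22 → choose #105 (6).
From #105: #102=12, #101=15, #104=16 → choose #102 (12).
From #102: #104=20, #101=24 → choose #104 (20).
From #104: #101=27 → choose #101 (27).
NN route Depot → #103 → #106 → #105 → #102 → #104 → #101 → Depot costs 99.
Optimal: Depot → #102 → #104 → #101 → #105 → #106 → #103 → Depot costs 89 (by enumerating all 360 distinct tours).
Excess = 99 − 89 = 10.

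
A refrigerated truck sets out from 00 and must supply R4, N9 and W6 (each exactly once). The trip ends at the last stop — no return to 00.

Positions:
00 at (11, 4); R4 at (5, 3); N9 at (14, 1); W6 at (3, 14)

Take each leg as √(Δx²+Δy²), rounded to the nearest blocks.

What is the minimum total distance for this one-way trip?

There are 3! = 6 possible orderings.
00 → R4 → N9 → W6: 6+9+17 = 32
00 → R4 → W6 → N9: 6+11+17 = 34
00 → N9 → R4 → W6: 4+9+11 = 24
00 → N9 → W6 → R4: 4+17+11 = 32
00 → W6 → R4 → N9: 13+11+9 = 33
00 → W6 → N9 → R4: 13+17+9 = 39
The minimum is 24.
One shortest path: 00 → N9 → R4 → W6.

Minimum one-way distance = 24 blocks.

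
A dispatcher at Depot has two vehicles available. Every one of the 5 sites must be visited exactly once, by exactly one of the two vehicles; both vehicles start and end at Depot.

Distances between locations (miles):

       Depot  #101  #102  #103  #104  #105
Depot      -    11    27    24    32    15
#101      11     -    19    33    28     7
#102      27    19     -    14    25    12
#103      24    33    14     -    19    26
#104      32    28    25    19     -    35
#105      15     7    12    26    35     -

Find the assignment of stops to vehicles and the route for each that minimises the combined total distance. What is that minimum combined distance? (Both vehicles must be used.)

Minimum combined distance: 114 miles.

There are 2^4 − 1 = 15 ways to divide the 5 stops into two non-empty groups. For each, the best each vehicle can do is its own shortest tour through its group:
  {#101} + {#102, #103, #104, #105}: 22 + 92 = 114
  {#102} + {#101, #103, #104, #105}: 54 + 93 = 147
  {#101, #102} + {#103, #104, #105}: 57 + 92 = 149
  {#103} + {#101, #102, #104, #105}: 48 + 87 = 135
  {#101, #103} + {#102, #104, #105}: 68 + 84 = 152
  {#102, #103} + {#101, #104, #105}: 65 + 82 = 147
  … (15 splits in total)
Best: vehicle 1 Depot → #101 → Depot = 22; vehicle 2 Depot → #104 → #103 → #102 → #105 → Depot = 92; combined 114.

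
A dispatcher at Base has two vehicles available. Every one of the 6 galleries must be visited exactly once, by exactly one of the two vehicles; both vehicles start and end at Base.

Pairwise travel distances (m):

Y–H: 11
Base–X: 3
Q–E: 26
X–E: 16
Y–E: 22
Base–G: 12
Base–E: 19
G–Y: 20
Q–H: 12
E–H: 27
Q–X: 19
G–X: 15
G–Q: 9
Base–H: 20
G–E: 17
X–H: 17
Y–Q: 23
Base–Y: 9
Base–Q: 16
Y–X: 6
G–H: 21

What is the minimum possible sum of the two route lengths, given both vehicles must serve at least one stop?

83 m — the smallest possible combined total.

Try each way of splitting the stops between the two vehicles (each non-empty) and, for each split, find the best tour for each vehicle:
  {G} + {Y, Q, X, E, H}: 24 + 77 = 101
  {Y} + {G, Q, X, E, H}: 18 + 77 = 95
  {G, Y} + {Q, X, E, H}: 41 + 74 = 115
  {Q} + {G, Y, X, E, H}: 32 + 76 = 108
  {G, Q} + {Y, X, E, H}: 37 + 66 = 103
  {Y, Q} + {G, X, E, H}: 48 + 76 = 124
  … (31 splits in total)
  {X} + {G, Y, Q, E, H}: 6 + 77 = 83  ← best
Best: vehicle 1 Base → X → Base = 6; vehicle 2 Base → Y → H → Q → G → E → Base = 77; combined 83.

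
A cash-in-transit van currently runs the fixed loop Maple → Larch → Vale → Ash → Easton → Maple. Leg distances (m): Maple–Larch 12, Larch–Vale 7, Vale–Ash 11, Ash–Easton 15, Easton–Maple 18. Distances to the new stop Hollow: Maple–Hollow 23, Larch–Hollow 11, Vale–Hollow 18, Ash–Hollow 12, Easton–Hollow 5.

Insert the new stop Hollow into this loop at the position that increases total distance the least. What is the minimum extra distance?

Insertion cost between consecutive stops i–j is d(i,Hollow) + d(Hollow,j) − d(i,j):
  between Maple and Larch: 23 + 11 − 12 = 22
  between Larch and Vale: 11 + 18 − 7 = 22
  between Vale and Ash: 18 + 12 − 11 = 19
  between Ash and Easton: 12 + 5 − 15 = 2
  between Easton and Maple: 5 + 23 − 18 = 10
Cheapest insertion is between Ash and Easton, adding 2.
New total = 63 + 2 = 65.

Adding 2 m by placing Hollow on the Ash–Easton leg.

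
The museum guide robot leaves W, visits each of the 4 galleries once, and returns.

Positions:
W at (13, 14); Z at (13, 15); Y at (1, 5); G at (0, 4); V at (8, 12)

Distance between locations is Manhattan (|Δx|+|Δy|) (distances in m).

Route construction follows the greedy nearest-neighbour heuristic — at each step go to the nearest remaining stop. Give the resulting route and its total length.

From W: distances to unvisited — Z=1, V=7, Y=21, G=23. Nearest is Z (1).
From Z: distances to unvisited — V=8, Y=22, G=24. Nearest is V (8).
From V: distances to unvisited — Y=14, G=16. Nearest is Y (14).
From Y: distances to unvisited — G=2. Nearest is G (2).
Return G→W: 23.
Total = 1 + 8 + 14 + 2 + 23 = 48.

Nearest-neighbour total = 48 m; route W → Z → V → Y → G → W.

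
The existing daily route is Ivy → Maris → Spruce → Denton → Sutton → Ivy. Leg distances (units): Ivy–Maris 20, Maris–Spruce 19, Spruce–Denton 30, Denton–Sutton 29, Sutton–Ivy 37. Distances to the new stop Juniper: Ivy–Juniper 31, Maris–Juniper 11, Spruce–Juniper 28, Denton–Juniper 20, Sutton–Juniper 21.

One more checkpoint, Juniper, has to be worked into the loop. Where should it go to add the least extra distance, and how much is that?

Insertion cost between consecutive stops i–j is d(i,Juniper) + d(Juniper,j) − d(i,j):
  between Ivy and Maris: 31 + 11 − 20 = 22
  between Maris and Spruce: 11 + 28 − 19 = 20
  between Spruce and Denton: 28 + 20 − 30 = 18
  between Denton and Sutton: 20 + 21 − 29 = 12
  between Sutton and Ivy: 21 + 31 − 37 = 15
Cheapest insertion is between Denton and Sutton, adding 12.
New total = 135 + 12 = 147.

Minimum extra distance: 12, inserting Juniper between Denton and Sutton.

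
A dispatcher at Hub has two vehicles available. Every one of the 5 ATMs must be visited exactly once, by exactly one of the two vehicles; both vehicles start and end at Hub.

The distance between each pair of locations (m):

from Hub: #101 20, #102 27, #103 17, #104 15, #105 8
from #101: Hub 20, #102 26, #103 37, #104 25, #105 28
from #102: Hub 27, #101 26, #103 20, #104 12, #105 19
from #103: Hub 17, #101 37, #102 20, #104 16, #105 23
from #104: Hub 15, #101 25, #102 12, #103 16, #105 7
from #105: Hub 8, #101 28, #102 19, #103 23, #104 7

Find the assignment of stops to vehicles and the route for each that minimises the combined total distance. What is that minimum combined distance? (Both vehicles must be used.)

104 m — the smallest possible combined total.

There are 2^4 − 1 = 15 ways to divide the 5 stops into two non-empty groups. For each, the best each vehicle can do is its own shortest tour through its group:
  {#101} + {#102, #103, #104, #105}: 40 + 64 = 104
  {#102} + {#101, #103, #104, #105}: 54 + 88 = 142
  {#101, #102} + {#103, #104, #105}: 73 + 48 = 121
  {#103} + {#101, #102, #104, #105}: 34 + 73 = 107
  {#101, #103} + {#102, #104, #105}: 74 + 54 = 128
  {#102, #103} + {#101, #104, #105}: 64 + 60 = 124
  … (15 splits in total)
Best: vehicle 1 Hub → #101 → Hub = 40; vehicle 2 Hub → #103 → #102 → #104 → #105 → Hub = 64; combined 104.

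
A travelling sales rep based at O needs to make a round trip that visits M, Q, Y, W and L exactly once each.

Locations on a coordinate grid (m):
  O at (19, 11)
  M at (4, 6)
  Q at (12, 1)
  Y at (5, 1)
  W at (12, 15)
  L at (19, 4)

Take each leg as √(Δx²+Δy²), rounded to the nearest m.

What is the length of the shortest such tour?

There are 60 distinct closed tours to check (reversals are equivalent).
O → M → Q → Y → W → L → O: 16+9+7+16+13+7 = 68
O → M → Q → Y → L → W → O: 16+9+7+14+13+8 = 67
O → M → Q → W → Y → L → O: 16+9+14+16+14+7 = 76
O → M → Q → W → L → Y → O: 16+9+14+13+14+17 = 83
O → M → Q → L → Y → W → O: 16+9+8+14+16+8 = 71
O → M → Q → L → W → Y → O: 16+9+8+13+16+17 = 79
O → M → Y → Q → W → L → O: 16+5+7+14+13+7 = 62
O → M → Y → Q → L → W → O: 16+5+7+8+13+8 = 57
O → M → Y → W → Q → L → O: 16+5+16+14+8+7 = 66
O → M → Y → W → L → Q → O: 16+5+16+13+8+12 = 70
O → M → Y → L → Q → W → O: 16+5+14+8+14+8 = 65
O → M → Y → L → W → Q → O: 16+5+14+13+14+12 = 74
O → M → W → Q → Y → L → O: 16+12+14+7+14+7 = 70
O → M → W → Q → L → Y → O: 16+12+14+8+14+17 = 81
… (46 more)
O → W → M → Y → Q → L → O: 8+12+5+7+8+7 = 47  ← best
The minimum is 47.
One optimal route: O → W → M → Y → Q → L → O (or its reverse).

Shortest round trip = 47 m.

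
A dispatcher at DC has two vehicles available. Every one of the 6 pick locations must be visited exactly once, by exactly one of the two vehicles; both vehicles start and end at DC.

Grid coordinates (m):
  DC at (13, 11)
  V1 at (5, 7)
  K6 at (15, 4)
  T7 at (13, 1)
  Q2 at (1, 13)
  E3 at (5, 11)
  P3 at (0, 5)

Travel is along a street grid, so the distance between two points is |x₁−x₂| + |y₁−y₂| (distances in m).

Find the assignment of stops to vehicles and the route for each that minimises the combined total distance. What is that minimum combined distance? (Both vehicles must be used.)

66 m — the smallest possible combined total.

Check every non-empty split of the stops between the two vehicles; for each half take its own optimal tour:
  {V1} + {K6, T7, Q2, E3, P3}: 24 + 54 = 78
  {K6} + {V1, T7, Q2, E3, P3}: 18 + 54 = 72
  {V1, K6} + {T7, Q2, E3, P3}: 34 + 50 = 84
  {T7} + {V1, K6, Q2, E3, P3}: 20 + 52 = 72
  {V1, T7} + {K6, Q2, E3, P3}: 36 + 48 = 84
  {K6, T7} + {V1, Q2, E3, P3}: 24 + 42 = 66
  … (31 splits in total)
Best: vehicle 1 DC → K6 → T7 → DC = 24; vehicle 2 DC → V1 → P3 → Q2 → E3 → DC = 42; combined 66.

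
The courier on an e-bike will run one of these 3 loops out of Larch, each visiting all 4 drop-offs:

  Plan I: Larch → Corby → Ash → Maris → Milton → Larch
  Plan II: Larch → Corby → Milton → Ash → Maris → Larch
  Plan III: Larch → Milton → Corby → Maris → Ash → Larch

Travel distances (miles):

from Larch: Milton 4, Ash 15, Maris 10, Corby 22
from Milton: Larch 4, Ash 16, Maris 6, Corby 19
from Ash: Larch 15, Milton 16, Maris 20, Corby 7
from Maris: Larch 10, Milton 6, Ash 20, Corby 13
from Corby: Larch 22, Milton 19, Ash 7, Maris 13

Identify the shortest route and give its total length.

Shortest is Plan I, total 59 miles.

Plan I: 22 + 7 + 20 + 6 + 4 = 59
Plan II: 22 + 19 + 16 + 20 + 10 = 87
Plan III: 4 + 19 + 13 + 20 + 15 = 71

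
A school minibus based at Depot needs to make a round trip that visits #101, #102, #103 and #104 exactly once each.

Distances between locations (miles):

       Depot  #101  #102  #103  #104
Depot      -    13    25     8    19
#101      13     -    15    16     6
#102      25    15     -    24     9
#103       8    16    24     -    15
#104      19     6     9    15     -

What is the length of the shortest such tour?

There are 12 distinct closed tours to check (reversals are equivalent).
Depot-#101-#102-#103-#104-Depot: 13+15+24+15+19 = 86
Depot-#101-#102-#104-#103-Depot: 13+15+9+15+8 = 60
Depot-#101-#103-#102-#104-Depot: 13+16+24+9+19 = 81
Depot-#101-#103-#104-#102-Depot: 13+16+15+9+25 = 78
Depot-#101-#104-#102-#103-Depot: 13+6+9+24+8 = 60
Depot-#101-#104-#103-#102-Depot: 13+6+15+24+25 = 83
Depot-#102-#101-#103-#104-Depot: 25+15+16+15+19 = 90
Depot-#102-#101-#104-#103-Depot: 25+15+6+15+8 = 69
Depot-#102-#103-#101-#104-Depot: 25+24+16+6+19 = 90
Depot-#102-#104-#101-#103-Depot: 25+9+6+16+8 = 64
Depot-#103-#101-#102-#104-Depot: 8+16+15+9+19 = 67
Depot-#103-#102-#101-#104-Depot: 8+24+15+6+19 = 72
The minimum is 60.
One optimal route: Depot → #101 → #102 → #104 → #103 → Depot (or its reverse).

60 miles — the shortest possible round trip.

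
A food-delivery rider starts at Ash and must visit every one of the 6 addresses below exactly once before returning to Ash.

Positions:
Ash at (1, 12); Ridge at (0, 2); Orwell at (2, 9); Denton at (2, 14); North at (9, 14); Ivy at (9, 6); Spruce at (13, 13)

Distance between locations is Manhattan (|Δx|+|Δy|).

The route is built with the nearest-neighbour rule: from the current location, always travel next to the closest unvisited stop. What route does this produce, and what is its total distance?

At Ash the remaining stops are Denton 3, Orwell 4, North 10, Ridge 11, Spruce 13, Ivy 14; go to Denton.
At Denton the remaining stops are Orwell 5, North 7, Spruce 12, Ridge 14, Ivy 15; go to Orwell.
At Orwell the remaining stops are Ridge 9, Ivy 10, North 12, Spruce 15; go to Ridge.
At Ridge the remaining stops are Ivy 13, North 21, Spruce 24; go to Ivy.
At Ivy the remaining stops are North 8, Spruce 11; go to North.
At North the remaining stops are Spruce 5; go to Spruce.
Return Spruce→Ash: 13.
Total = 3 + 5 + 9 + 13 + 8 + 5 + 13 = 56.

Total distance 56 via the nearest-neighbour route Ash → Denton → Orwell → Ridge → Ivy → North → Spruce → Ash.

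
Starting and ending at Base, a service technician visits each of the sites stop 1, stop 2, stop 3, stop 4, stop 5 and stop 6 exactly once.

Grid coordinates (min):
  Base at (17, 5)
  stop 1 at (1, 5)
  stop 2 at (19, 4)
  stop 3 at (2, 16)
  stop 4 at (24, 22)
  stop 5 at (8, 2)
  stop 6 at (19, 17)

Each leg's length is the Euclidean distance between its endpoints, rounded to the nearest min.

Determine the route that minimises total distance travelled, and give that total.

With 6 stops there are 6!/2 = 360 distinct round trips (a route and its reverse cost the same).
Base → stop 1 → stop 2 → stop 3 → stop 4 → stop 5 → stop 6 → Base: 16+18+21+23+26+19+12 = 135
Base → stop 1 → stop 2 → stop 3 → stop 4 → stop 6 → stop 5 → Base: 16+18+21+23+7+19+9 = 113
Base → stop 1 → stop 2 → stop 3 → stop 5 → stop 4 → stop 6 → Base: 16+18+21+15+26+7+12 = 115
Base → stop 1 → stop 2 → stop 3 → stop 5 → stop 6 → stop 4 → Base: 16+18+21+15+19+7+18 = 114
Base → stop 1 → stop 2 → stop 3 → stop 6 → stop 4 → stop 5 → Base: 16+18+21+17+7+26+9 = 114
Base → stop 1 → stop 2 → stop 3 → stop 6 → stop 5 → stop 4 → Base: 16+18+21+17+19+26+18 = 135
Base → stop 1 → stop 2 → stop 4 → stop 3 → stop 5 → stop 6 → Base: 16+18+19+23+15+19+12 = 122
Base → stop 1 → stop 2 → stop 4 → stop 3 → stop 6 → stop 5 → Base: 16+18+19+23+17+19+9 = 121
… (352 more)
Base → stop 2 → stop 4 → stop 6 → stop 3 → stop 1 → stop 5 → Base: 2+19+7+17+11+8+9 = 73  ← best
The minimum is 73.
One optimal route: Base → stop 2 → stop 4 → stop 6 → stop 3 → stop 1 → stop 5 → Base (or its reverse).

Minimum total distance: 73 min.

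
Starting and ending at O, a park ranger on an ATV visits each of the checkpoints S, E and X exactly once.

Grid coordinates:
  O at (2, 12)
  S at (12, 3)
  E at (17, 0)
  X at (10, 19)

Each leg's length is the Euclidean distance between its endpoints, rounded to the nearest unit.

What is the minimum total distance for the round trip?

With 3 stops there are 3!/2 = 3 distinct round trips (a route and its reverse cost the same).
O-S-E-X-O: 13+6+20+11 = 50
O-S-X-E-O: 13+16+20+19 = 68
O-E-S-X-O: 19+6+16+11 = 52
The minimum is 50.
One optimal route: O → S → E → X → O (or its reverse).

Minimum total distance: 50.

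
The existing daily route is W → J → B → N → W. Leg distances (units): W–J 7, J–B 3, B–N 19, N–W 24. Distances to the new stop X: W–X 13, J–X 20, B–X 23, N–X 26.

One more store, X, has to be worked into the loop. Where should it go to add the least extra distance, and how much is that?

Adding 15 by placing X on the N–W leg.

Insertion cost between consecutive stops i–j is d(i,X) + d(X,j) − d(i,j):
  between W and J: 13 + 20 − 7 = 26
  between J and B: 20 + 23 − 3 = 40
  between B and N: 23 + 26 − 19 = 30
  between N and W: 26 + 13 − 24 = 15
Cheapest insertion is between N and W, adding 15.
New total = 53 + 15 = 68.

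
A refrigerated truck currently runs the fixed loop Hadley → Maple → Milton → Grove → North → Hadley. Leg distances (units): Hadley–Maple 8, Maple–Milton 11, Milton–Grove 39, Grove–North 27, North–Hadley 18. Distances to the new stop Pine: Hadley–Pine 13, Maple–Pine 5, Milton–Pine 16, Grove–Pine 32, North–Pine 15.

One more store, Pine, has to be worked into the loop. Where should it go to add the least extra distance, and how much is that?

Insertion cost between consecutive stops i–j is d(i,Pine) + d(Pine,j) − d(i,j):
  between Hadley and Maple: 13 + 5 − 8 = 10
  between Maple and Milton: 5 + 16 − 11 = 10
  between Milton and Grove: 16 + 32 − 39 = 9
  between Grove and North: 32 + 15 − 27 = 20
  between North and Hadley: 15 + 13 − 18 = 10
Cheapest insertion is between Milton and Grove, adding 9.
New total = 103 + 9 = 112.

+9 — insert Pine between Milton and Grove.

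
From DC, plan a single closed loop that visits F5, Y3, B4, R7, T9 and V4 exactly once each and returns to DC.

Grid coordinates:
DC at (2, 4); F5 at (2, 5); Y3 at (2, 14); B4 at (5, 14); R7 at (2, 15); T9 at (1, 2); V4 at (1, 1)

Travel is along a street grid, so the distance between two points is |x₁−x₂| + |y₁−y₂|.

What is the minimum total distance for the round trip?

With 6 stops there are 6!/2 = 360 distinct round trips (a route and its reverse cost the same).
DC → F5 → Y3 → B4 → R7 → T9 → V4 → DC: 1+9+3+4+14+1+4 = 36
DC → F5 → Y3 → B4 → R7 → V4 → T9 → DC: 1+9+3+4+15+1+3 = 36
DC → F5 → Y3 → B4 → T9 → R7 → V4 → DC: 1+9+3+16+14+15+4 = 62
DC → F5 → Y3 → B4 → T9 → V4 → R7 → DC: 1+9+3+16+1+15+11 = 56
DC → F5 → Y3 → B4 → V4 → R7 → T9 → DC: 1+9+3+17+15+14+3 = 62
DC → F5 → Y3 → B4 → V4 → T9 → R7 → DC: 1+9+3+17+1+14+11 = 56
DC → F5 → Y3 → R7 → B4 → T9 → V4 → DC: 1+9+1+4+16+1+4 = 36
DC → F5 → Y3 → R7 → B4 → V4 → T9 → DC: 1+9+1+4+17+1+3 = 36
… (352 more)
The minimum is 36.
One optimal route: DC → F5 → Y3 → B4 → R7 → T9 → V4 → DC (or its reverse).

Shortest round trip = 36.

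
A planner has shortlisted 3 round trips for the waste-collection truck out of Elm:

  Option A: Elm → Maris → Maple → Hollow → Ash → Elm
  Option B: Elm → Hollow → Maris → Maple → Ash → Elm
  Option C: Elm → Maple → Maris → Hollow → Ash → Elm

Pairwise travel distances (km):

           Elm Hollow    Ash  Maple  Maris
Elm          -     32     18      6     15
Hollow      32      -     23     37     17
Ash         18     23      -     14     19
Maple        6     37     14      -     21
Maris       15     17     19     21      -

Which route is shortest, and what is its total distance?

Shortest is Option C, total 85 km.

Option A: 15 + 21 + 37 + 23 + 18 = 114
Option B: 32 + 17 + 21 + 14 + 18 = 102
Option C: 6 + 21 + 17 + 23 + 18 = 85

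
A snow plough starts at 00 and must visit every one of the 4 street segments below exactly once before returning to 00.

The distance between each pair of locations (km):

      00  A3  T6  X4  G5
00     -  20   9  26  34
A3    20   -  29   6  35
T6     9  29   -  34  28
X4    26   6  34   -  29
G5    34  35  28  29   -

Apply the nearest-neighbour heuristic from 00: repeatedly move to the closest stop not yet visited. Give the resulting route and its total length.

00 → [T6:9 / A3:20 / X4:26 / G5:34] → T6 (9)
T6 → [G5:28 / A3:29 / X4:34] → G5 (28)
G5 → [X4:29 / A3:35] → X4 (29)
X4 → [A3:6] → A3 (6)
Return A3→00: 20.
Total = 9 + 28 + 29 + 6 + 20 = 92.

Total distance 92 km via the nearest-neighbour route 00 → T6 → G5 → X4 → A3 → 00.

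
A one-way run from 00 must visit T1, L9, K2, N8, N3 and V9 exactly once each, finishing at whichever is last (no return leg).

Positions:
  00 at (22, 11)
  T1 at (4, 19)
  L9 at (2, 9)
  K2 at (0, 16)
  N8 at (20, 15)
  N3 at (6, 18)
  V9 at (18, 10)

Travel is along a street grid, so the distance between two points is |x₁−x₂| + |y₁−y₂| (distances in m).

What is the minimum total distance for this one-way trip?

There are 6! = 720 possible orderings.
00 - T1 - L9 - K2 - N8 - N3 - V9: 26+12+9+21+17+20 = 105
00 - T1 - L9 - K2 - N8 - V9 - N3: 26+12+9+21+7+20 = 95
00 - T1 - L9 - K2 - N3 - N8 - V9: 26+12+9+8+17+7 = 79
00 - T1 - L9 - K2 - N3 - V9 - N8: 26+12+9+8+20+7 = 82
00 - T1 - L9 - K2 - V9 - N8 - N3: 26+12+9+24+7+17 = 95
00 - T1 - L9 - K2 - V9 - N3 - N8: 26+12+9+24+20+17 = 108
00 - T1 - L9 - N8 - K2 - N3 - V9: 26+12+24+21+8+20 = 111
00 - T1 - L9 - N8 - K2 - V9 - N3: 26+12+24+21+24+20 = 127
… (712 more)
00 - V9 - N8 - N3 - T1 - K2 - L9: 5+7+17+3+7+9 = 48  ← best
The minimum is 48.
One shortest path: 00 → V9 → N8 → N3 → T1 → K2 → L9.

Shortest open route: 48 m.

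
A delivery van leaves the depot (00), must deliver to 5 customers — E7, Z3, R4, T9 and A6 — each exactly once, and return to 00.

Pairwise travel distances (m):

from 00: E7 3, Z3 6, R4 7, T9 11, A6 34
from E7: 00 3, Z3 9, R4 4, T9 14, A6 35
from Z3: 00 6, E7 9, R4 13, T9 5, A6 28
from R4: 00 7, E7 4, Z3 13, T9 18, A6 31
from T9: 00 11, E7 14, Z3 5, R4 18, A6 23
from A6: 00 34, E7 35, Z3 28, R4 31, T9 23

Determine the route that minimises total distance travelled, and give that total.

Shortest round trip = 72 m.

00 → E7 → Z3 → R4 → T9 → A6 → 00: 3+9+13+18+23+34 = 100
00 → E7 → Z3 → R4 → A6 → T9 → 00: 3+9+13+31+23+11 = 90
00 → E7 → Z3 → T9 → R4 → A6 → 00: 3+9+5+18+31+34 = 100
00 → E7 → Z3 → T9 → A6 → R4 → 00: 3+9+5+23+31+7 = 78
00 → E7 → Z3 → A6 → R4 → T9 → 00: 3+9+28+31+18+11 = 100
00 → E7 → Z3 → A6 → T9 → R4 → 00: 3+9+28+23+18+7 = 88
00 → E7 → R4 → Z3 → T9 → A6 → 00: 3+4+13+5+23+34 = 82
00 → E7 → R4 → Z3 → A6 → T9 → 00: 3+4+13+28+23+11 = 82
00 → E7 → R4 → T9 → Z3 → A6 → 00: 3+4+18+5+28+34 = 92
00 → E7 → R4 → T9 → A6 → Z3 → 00: 3+4+18+23+28+6 = 82
00 → E7 → R4 → A6 → Z3 → T9 → 00: 3+4+31+28+5+11 = 82
00 → E7 → R4 → A6 → T9 → Z3 → 00: 3+4+31+23+5+6 = 72
00 → E7 → T9 → Z3 → R4 → A6 → 00: 3+14+5+13+31+34 = 100
00 → E7 → T9 → Z3 → A6 → R4 → 00: 3+14+5+28+31+7 = 88
… (46 more)
The minimum is 72.
One optimal route: 00 → E7 → R4 → A6 → T9 → Z3 → 00 (or its reverse).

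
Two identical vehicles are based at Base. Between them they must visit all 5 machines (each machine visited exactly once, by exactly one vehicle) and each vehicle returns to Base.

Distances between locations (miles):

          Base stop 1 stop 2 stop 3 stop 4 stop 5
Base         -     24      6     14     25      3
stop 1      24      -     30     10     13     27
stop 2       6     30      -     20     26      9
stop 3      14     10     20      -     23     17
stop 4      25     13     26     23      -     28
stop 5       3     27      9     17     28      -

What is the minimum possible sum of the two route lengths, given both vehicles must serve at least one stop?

Check every non-empty split of the stops between the two vehicles; for each half take its own optimal tour:
  {stop 1} + {stop 2, stop 3, stop 4, stop 5}: 48 + 75 = 123
  {stop 2} + {stop 1, stop 3, stop 4, stop 5}: 12 + 68 = 80
  {stop 1, stop 2} + {stop 3, stop 4, stop 5}: 60 + 68 = 128
  {stop 3} + {stop 1, stop 2, stop 4, stop 5}: 28 + 75 = 103
  {stop 1, stop 3} + {stop 2, stop 4, stop 5}: 48 + 63 = 111
  {stop 2, stop 3} + {stop 1, stop 4, stop 5}: 40 + 68 = 108
  … (15 splits in total)
  {stop 1, stop 2, stop 3, stop 4} + {stop 5}: 69 + 6 = 75  ← best
Best: vehicle 1 Base → stop 2 → stop 4 → stop 1 → stop 3 → Base = 69; vehicle 2 Base → stop 5 → Base = 6; combined 75.

75 miles — the smallest possible combined total.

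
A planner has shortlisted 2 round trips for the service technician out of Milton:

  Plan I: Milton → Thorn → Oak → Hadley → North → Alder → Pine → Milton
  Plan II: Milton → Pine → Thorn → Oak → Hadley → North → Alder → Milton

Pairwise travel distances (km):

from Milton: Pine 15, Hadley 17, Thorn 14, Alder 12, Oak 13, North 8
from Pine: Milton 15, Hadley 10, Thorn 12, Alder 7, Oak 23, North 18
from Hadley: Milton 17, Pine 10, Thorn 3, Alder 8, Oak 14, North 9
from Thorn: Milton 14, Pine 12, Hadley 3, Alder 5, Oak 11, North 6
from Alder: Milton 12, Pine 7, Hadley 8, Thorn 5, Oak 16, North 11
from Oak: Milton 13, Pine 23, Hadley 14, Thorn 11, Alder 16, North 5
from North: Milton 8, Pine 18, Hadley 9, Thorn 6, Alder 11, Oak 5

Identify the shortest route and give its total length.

Plan I: 14 + 11 + 14 + 9 + 11 + 7 + 15 = 81
Plan II: 15 + 12 + 11 + 14 + 9 + 11 + 12 = 84

81 km — Plan I is the shortest.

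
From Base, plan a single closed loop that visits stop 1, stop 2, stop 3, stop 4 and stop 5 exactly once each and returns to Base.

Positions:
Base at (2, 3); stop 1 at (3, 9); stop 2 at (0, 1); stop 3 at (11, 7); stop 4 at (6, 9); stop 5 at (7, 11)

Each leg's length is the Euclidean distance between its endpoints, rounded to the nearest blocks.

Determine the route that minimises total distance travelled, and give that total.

Shortest round trip = 33 blocks.

There are 60 distinct closed tours to check (reversals are equivalent).
Base - stop 1 - stop 2 - stop 3 - stop 4 - stop 5 - Base: 6+9+13+5+2+9 = 44
Base - stop 1 - stop 2 - stop 3 - stop 5 - stop 4 - Base: 6+9+13+6+2+7 = 43
Base - stop 1 - stop 2 - stop 4 - stop 3 - stop 5 - Base: 6+9+10+5+6+9 = 45
Base - stop 1 - stop 2 - stop 4 - stop 5 - stop 3 - Base: 6+9+10+2+6+10 = 43
Base - stop 1 - stop 2 - stop 5 - stop 3 - stop 4 - Base: 6+9+12+6+5+7 = 45
Base - stop 1 - stop 2 - stop 5 - stop 4 - stop 3 - Base: 6+9+12+2+5+10 = 44
Base - stop 1 - stop 3 - stop 2 - stop 4 - stop 5 - Base: 6+8+13+10+2+9 = 48
Base - stop 1 - stop 3 - stop 2 - stop 5 - stop 4 - Base: 6+8+13+12+2+7 = 48
Base - stop 1 - stop 3 - stop 4 - stop 2 - stop 5 - Base: 6+8+5+10+12+9 = 50
Base - stop 1 - stop 3 - stop 4 - stop 5 - stop 2 - Base: 6+8+5+2+12+3 = 36
Base - stop 1 - stop 3 - stop 5 - stop 2 - stop 4 - Base: 6+8+6+12+10+7 = 49
Base - stop 1 - stop 3 - stop 5 - stop 4 - stop 2 - Base: 6+8+6+2+10+3 = 35
Base - stop 1 - stop 4 - stop 2 - stop 3 - stop 5 - Base: 6+3+10+13+6+9 = 47
Base - stop 1 - stop 4 - stop 2 - stop 5 - stop 3 - Base: 6+3+10+12+6+10 = 47
… (46 more)
Base - stop 1 - stop 4 - stop 5 - stop 3 - stop 2 - Base: 6+3+2+6+13+3 = 33  ← best
The minimum is 33.
One optimal route: Base → stop 1 → stop 4 → stop 5 → stop 3 → stop 2 → Base (or its reverse).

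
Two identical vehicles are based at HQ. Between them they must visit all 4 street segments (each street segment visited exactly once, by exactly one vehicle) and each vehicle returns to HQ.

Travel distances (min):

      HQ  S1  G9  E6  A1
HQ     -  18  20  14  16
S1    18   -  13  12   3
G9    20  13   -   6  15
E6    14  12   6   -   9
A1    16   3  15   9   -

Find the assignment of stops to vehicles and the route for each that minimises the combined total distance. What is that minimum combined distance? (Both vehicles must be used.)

77 min — the smallest possible combined total.

There are 2^3 − 1 = 7 ways to divide the 4 stops into two non-empty groups. For each, the best each vehicle can do is its own shortest tour through its group:
  {S1} + {G9, E6, A1}: 36 + 51 = 87
  {G9} + {S1, E6, A1}: 40 + 44 = 84
  {S1, G9} + {E6, A1}: 51 + 39 = 90
  {E6} + {S1, G9, A1}: 28 + 52 = 80
  {S1, E6} + {G9, A1}: 44 + 51 = 95
  {G9, E6} + {S1, A1}: 40 + 37 = 77
  … (7 splits in total)
Best: vehicle 1 HQ → G9 → E6 → HQ = 40; vehicle 2 HQ → S1 → A1 → HQ = 37; combined 77.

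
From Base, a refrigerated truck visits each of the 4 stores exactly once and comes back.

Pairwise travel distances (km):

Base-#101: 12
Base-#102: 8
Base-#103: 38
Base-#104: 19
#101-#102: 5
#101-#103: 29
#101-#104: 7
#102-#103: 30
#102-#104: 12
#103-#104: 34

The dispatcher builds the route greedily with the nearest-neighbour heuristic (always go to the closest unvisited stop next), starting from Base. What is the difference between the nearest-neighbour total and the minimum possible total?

1 km longer than the optimal tour.

From Base: #102=8, #101=12, #104=19, #103=38 → choose #102 (8).
From #102: #101=5, #104=12, #103=30 → choose #101 (5).
From #101: #104=7, #103=29 → choose #104 (7).
From #104: #103=34 → choose #103 (34).
NN route Base → #102 → #101 → #104 → #103 → Base costs 92.
Optimal: Base → #101 → #104 → #103 → #102 → Base costs 91 (by enumerating all 12 distinct tours).
Excess = 92 − 91 = 1.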